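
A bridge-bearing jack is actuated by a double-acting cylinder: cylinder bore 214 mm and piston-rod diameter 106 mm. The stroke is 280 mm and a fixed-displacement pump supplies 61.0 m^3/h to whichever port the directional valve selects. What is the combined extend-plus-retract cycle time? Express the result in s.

Cap-side area A_cap = π/4 × (214 mm)² = 35970 mm^2
Rod-side annular area A_ann = π/4 × (214² − 106²) = 27140 mm^2
t_ext = A_cap·L/Q = 0.5944 s
t_ret = A_ann·L/Q = 0.4485 s
t_cycle = t_ext + t_ret

t ≈ 1.04 s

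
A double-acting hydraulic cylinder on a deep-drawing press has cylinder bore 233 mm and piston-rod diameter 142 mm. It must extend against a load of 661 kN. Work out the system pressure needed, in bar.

Cap-side area A_cap = π/4 × (233 mm)² = 42640 mm^2
P = F / A = 661 kN / A

P ≈ 155 bar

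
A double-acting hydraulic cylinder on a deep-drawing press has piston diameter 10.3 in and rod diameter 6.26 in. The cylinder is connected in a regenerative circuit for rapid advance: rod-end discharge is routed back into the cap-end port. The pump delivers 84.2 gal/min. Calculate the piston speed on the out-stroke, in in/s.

v ≈ 10.5 in/s

In regeneration the rod-end outflow joins the pump flow into the cap end, so the net volume the pump must supply per unit advance equals the rod cross-section area.
Rod cross-section A_rod = π/4 × (6.26 in)² = 30.78 in^2
v = Q_pump / A_rod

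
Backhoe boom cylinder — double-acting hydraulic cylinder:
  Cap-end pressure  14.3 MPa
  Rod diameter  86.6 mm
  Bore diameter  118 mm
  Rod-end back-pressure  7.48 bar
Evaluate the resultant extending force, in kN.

Cap-side area A_cap = π/4 × (118 mm)² = 10940 mm^2
Rod-side annular area A_ann = π/4 × (118² − 86.6²) = 5046 mm^2
Net thrust = P_cap·A_cap − P_rod·A_ann = 156.4 kN − 3.774 kN

F ≈ 153 kN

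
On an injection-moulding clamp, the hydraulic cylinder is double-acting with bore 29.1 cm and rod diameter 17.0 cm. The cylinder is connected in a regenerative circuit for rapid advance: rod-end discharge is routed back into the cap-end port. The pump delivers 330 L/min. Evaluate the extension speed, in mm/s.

v ≈ 242 mm/s

In regeneration the rod-end outflow joins the pump flow into the cap end, so the net volume the pump must supply per unit advance equals the rod cross-section area.
Rod cross-section A_rod = π/4 × (17.0 cm)² = 227.0 cm^2
v = Q_pump / A_rod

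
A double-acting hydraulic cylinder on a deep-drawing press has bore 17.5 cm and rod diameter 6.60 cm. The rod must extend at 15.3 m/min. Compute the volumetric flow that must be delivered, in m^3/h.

Q ≈ 22.1 m^3/h

Cap-side area A_cap = π/4 × (17.5 cm)² = 240.5 cm^2
Q = A × v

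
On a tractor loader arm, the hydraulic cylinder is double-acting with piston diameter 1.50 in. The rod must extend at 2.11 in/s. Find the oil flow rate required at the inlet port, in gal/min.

Q ≈ 0.968 gal/min

Cap-side area A_cap = π/4 × (1.50 in)² = 1.767 in^2
Q = A × v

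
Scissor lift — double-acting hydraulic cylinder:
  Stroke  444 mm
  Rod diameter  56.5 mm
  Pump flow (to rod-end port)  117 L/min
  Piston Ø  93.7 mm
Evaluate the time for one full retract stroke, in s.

Rod-side annular area A_ann = π/4 × (93.7² − 56.5²) = 4388 mm^2
Swept volume V = A × L; t = V / Q = A·L / Q

t ≈ 0.999 s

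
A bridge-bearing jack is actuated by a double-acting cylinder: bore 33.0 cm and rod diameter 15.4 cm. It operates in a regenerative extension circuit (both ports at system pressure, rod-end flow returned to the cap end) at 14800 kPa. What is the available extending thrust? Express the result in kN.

With equal pressure on both faces, forces on the annular region cancel; the net push is pressure × rod cross-section.
Rod cross-section A_rod = π/4 × (15.4 cm)² = 186.3 cm^2
F = P × A_rod

F ≈ 276 kN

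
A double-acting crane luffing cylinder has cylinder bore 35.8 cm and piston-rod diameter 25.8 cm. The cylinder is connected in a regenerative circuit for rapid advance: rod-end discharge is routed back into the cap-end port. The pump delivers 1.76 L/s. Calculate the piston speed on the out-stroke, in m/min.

v ≈ 2.02 m/min

In regeneration the rod-end outflow joins the pump flow into the cap end, so the net volume the pump must supply per unit advance equals the rod cross-section area.
Rod cross-section A_rod = π/4 × (25.8 cm)² = 522.8 cm^2
v = Q_pump / A_rod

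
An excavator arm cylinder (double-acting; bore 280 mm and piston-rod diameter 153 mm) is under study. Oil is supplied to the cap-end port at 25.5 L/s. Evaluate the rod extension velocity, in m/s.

Cap-side area A_cap = π/4 × (280 mm)² = 61580 mm^2
v = Q / A

v ≈ 0.414 m/s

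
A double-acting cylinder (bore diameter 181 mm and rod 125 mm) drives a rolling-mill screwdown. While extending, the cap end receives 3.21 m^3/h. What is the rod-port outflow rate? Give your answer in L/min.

Cap-side area A_cap = π/4 × (181 mm)² = 25730 mm^2
Rod-side annular area A_ann = π/4 × (181² − 125²) = 13460 mm^2
Piston speed v = Q_in/A_cap; rod-end outflow Q_out = v × A_ann = Q_in × A_ann/A_cap.

Q_out ≈ 28.0 L/min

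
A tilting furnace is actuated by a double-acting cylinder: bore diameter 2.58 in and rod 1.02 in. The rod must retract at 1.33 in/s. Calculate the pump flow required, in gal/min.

Rod-side annular area A_ann = π/4 × (2.58² − 1.02²) = 4.411 in^2
Q = A × v

Q ≈ 1.52 gal/min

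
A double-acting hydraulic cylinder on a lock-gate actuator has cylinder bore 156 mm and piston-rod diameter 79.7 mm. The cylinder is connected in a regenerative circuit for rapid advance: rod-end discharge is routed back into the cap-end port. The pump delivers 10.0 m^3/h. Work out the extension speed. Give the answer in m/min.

v ≈ 33.4 m/min

In regeneration the rod-end outflow joins the pump flow into the cap end, so the net volume the pump must supply per unit advance equals the rod cross-section area.
Rod cross-section A_rod = π/4 × (79.7 mm)² = 4989 mm^2
v = Q_pump / A_rod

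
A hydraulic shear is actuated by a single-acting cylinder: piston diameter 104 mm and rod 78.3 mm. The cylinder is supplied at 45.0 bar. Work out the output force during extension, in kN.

Cap-side area A_cap = π/4 × (104 mm)² = 8495 mm^2
F = P × A_cap = 45.0 bar × A_cap

F ≈ 38.2 kN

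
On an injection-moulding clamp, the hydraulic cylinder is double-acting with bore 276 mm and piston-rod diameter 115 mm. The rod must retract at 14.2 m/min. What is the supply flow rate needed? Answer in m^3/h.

Q ≈ 42.1 m^3/h

Rod-side annular area A_ann = π/4 × (276² − 115²) = 49440 mm^2
Q = A × v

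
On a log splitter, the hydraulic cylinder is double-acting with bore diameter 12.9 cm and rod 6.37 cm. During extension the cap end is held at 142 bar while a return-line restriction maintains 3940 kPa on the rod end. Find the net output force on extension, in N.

F ≈ 1.47e5 N

Cap-side area A_cap = π/4 × (12.9 cm)² = 130.7 cm^2
Rod-side annular area A_ann = π/4 × (12.9² − 6.37²) = 98.83 cm^2
Net thrust = P_cap·A_cap − P_rod·A_ann = 1.856e5 N − 38940 N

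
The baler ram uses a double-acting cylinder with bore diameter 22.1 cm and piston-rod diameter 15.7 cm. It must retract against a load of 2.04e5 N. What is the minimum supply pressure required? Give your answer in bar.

Rod-side annular area A_ann = π/4 × (22.1² − 15.7²) = 190.0 cm^2
Retraction: pressure acts on the annular area.
P = F / A = 2.04e5 N / A

P ≈ 107 bar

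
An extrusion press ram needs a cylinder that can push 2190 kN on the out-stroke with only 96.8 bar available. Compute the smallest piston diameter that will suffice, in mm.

D ≈ 537 mm

Extension force acts on the full piston face: F = P × (π/4)D².
D = √(4F / (πP)) = √(4 × 2190 kN / (π × 96.8 bar))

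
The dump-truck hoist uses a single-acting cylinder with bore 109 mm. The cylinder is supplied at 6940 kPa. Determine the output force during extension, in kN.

F ≈ 64.8 kN

Cap-side area A_cap = π/4 × (109 mm)² = 9331 mm^2
F = P × A_cap = 6940 kPa × A_cap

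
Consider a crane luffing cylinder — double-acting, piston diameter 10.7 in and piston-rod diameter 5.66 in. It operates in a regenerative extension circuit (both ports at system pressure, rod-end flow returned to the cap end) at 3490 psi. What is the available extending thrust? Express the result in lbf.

With equal pressure on both faces, forces on the annular region cancel; the net push is pressure × rod cross-section.
Rod cross-section A_rod = π/4 × (5.66 in)² = 25.16 in^2
F = P × A_rod

F ≈ 87800 lbf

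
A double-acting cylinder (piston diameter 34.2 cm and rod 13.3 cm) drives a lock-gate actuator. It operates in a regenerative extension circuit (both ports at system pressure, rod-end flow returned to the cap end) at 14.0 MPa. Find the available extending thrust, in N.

With equal pressure on both faces, forces on the annular region cancel; the net push is pressure × rod cross-section.
Rod cross-section A_rod = π/4 × (13.3 cm)² = 138.9 cm^2
F = P × A_rod

F ≈ 1.95e5 N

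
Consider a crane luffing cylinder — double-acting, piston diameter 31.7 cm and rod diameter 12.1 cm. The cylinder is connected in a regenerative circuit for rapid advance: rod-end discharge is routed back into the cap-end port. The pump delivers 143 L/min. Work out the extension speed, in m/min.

v ≈ 12.4 m/min

In regeneration the rod-end outflow joins the pump flow into the cap end, so the net volume the pump must supply per unit advance equals the rod cross-section area.
Rod cross-section A_rod = π/4 × (12.1 cm)² = 115.0 cm^2
v = Q_pump / A_rod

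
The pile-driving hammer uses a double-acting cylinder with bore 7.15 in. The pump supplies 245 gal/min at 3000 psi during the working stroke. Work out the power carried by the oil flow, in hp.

W ≈ 429 hp

Hydraulic power = P × Q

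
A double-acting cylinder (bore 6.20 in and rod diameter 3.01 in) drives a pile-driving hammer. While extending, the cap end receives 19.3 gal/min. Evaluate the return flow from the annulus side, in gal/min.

Cap-side area A_cap = π/4 × (6.20 in)² = 30.19 in^2
Rod-side annular area A_ann = π/4 × (6.20² − 3.01²) = 23.07 in^2
Piston speed v = Q_in/A_cap; rod-end outflow Q_out = v × A_ann = Q_in × A_ann/A_cap.

Q_out ≈ 14.8 gal/min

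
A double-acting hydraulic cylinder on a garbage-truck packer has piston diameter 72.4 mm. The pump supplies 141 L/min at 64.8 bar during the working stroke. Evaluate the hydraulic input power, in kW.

W ≈ 15.2 kW

Hydraulic power = P × Q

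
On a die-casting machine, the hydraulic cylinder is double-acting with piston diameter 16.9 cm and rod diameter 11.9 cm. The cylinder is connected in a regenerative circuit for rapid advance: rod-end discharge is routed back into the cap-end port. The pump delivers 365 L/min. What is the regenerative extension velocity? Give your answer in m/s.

In regeneration the rod-end outflow joins the pump flow into the cap end, so the net volume the pump must supply per unit advance equals the rod cross-section area.
Rod cross-section A_rod = π/4 × (11.9 cm)² = 111.2 cm^2
v = Q_pump / A_rod

v ≈ 0.547 m/s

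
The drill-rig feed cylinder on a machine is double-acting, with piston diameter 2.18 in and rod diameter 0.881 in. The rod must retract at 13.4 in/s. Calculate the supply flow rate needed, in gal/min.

Q ≈ 10.9 gal/min

Rod-side annular area A_ann = π/4 × (2.18² − 0.881²) = 3.123 in^2
Q = A × v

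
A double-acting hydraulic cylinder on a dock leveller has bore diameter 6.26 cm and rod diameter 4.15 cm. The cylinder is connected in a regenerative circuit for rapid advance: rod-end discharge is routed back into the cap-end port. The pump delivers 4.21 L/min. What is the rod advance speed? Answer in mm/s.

In regeneration the rod-end outflow joins the pump flow into the cap end, so the net volume the pump must supply per unit advance equals the rod cross-section area.
Rod cross-section A_rod = π/4 × (4.15 cm)² = 13.53 cm^2
v = Q_pump / A_rod

v ≈ 51.9 mm/s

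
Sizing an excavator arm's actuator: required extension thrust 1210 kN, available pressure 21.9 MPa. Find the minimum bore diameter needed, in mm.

Extension force acts on the full piston face: F = P × (π/4)D².
D = √(4F / (πP)) = √(4 × 1210 kN / (π × 21.9 MPa))

D ≈ 265 mm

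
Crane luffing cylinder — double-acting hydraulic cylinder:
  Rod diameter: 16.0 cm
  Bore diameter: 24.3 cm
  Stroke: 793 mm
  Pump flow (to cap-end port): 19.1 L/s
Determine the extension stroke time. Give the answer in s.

Cap-side area A_cap = π/4 × (24.3 cm)² = 463.8 cm^2
Swept volume V = A × L; t = V / Q = A·L / Q

t ≈ 1.93 s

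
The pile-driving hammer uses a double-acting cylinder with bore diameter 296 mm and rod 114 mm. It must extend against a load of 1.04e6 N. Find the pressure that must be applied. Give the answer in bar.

Cap-side area A_cap = π/4 × (296 mm)² = 68810 mm^2
P = F / A = 1.04e6 N / A

P ≈ 151 bar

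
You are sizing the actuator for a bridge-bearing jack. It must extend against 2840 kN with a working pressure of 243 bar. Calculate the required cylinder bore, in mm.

D ≈ 386 mm

Extension force acts on the full piston face: F = P × (π/4)D².
D = √(4F / (πP)) = √(4 × 2840 kN / (π × 243 bar))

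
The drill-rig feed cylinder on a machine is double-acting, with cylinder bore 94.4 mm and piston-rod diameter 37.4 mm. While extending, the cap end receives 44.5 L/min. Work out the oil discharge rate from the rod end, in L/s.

Cap-side area A_cap = π/4 × (94.4 mm)² = 6999 mm^2
Rod-side annular area A_ann = π/4 × (94.4² − 37.4²) = 5900 mm^2
Piston speed v = Q_in/A_cap; rod-end outflow Q_out = v × A_ann = Q_in × A_ann/A_cap.

Q_out ≈ 0.625 L/s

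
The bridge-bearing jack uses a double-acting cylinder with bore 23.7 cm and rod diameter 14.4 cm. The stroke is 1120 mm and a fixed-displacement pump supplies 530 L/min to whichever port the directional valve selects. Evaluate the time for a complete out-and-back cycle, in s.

t ≈ 9.12 s

Cap-side area A_cap = π/4 × (23.7 cm)² = 441.2 cm^2
Rod-side annular area A_ann = π/4 × (23.7² − 14.4²) = 278.3 cm^2
t_ext = A_cap·L/Q = 5.593 s
t_ret = A_ann·L/Q = 3.529 s
t_cycle = t_ext + t_ret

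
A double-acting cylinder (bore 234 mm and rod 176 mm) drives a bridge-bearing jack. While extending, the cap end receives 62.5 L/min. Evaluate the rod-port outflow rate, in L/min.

Q_out ≈ 27.1 L/min

Cap-side area A_cap = π/4 × (234 mm)² = 43010 mm^2
Rod-side annular area A_ann = π/4 × (234² − 176²) = 18680 mm^2
Piston speed v = Q_in/A_cap; rod-end outflow Q_out = v × A_ann = Q_in × A_ann/A_cap.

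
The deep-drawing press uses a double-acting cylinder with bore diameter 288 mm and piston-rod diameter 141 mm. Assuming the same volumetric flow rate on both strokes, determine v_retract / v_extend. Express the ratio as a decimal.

v_ret/v_ext ≈ 1.32

Cap-side area A_cap = π/4 × (288 mm)² = 65140 mm^2
Rod-side annular area A_ann = π/4 × (288² − 141²) = 49530 mm^2
For equal Q, v ∝ 1/A, so v_ret/v_ext = A_cap/A_ann.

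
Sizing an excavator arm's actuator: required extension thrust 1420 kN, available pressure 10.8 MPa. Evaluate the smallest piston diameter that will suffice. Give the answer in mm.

D ≈ 409 mm

Extension force acts on the full piston face: F = P × (π/4)D².
D = √(4F / (πP)) = √(4 × 1420 kN / (π × 10.8 MPa))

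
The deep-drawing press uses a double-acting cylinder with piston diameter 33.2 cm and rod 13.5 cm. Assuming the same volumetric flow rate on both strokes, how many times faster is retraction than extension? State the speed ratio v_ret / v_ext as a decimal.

v_ret/v_ext ≈ 1.20

Cap-side area A_cap = π/4 × (33.2 cm)² = 865.7 cm^2
Rod-side annular area A_ann = π/4 × (33.2² − 13.5²) = 722.6 cm^2
For equal Q, v ∝ 1/A, so v_ret/v_ext = A_cap/A_ann.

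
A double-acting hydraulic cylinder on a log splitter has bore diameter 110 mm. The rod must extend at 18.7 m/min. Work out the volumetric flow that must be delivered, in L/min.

Q ≈ 178 L/min

Cap-side area A_cap = π/4 × (110 mm)² = 9503 mm^2
Q = A × v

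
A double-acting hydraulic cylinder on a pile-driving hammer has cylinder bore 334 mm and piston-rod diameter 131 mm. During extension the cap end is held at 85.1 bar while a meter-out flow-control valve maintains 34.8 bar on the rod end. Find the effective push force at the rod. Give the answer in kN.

F ≈ 488 kN

Cap-side area A_cap = π/4 × (334 mm)² = 87620 mm^2
Rod-side annular area A_ann = π/4 × (334² − 131²) = 74140 mm^2
Net thrust = P_cap·A_cap − P_rod·A_ann = 745.6 kN − 258.0 kN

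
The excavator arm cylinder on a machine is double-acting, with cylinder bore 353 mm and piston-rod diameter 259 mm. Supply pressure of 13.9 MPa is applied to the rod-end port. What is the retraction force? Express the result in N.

Rod-side annular area A_ann = π/4 × (353² − 259²) = 45180 mm^2
On retraction the pressure acts on the annular area (bore minus rod).
F = P × A_ann

F ≈ 6.28e5 N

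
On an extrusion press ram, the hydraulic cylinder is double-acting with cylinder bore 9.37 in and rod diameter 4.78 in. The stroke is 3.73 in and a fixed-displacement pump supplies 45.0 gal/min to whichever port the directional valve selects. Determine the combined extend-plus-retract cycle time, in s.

t ≈ 2.58 s

Cap-side area A_cap = π/4 × (9.37 in)² = 68.96 in^2
Rod-side annular area A_ann = π/4 × (9.37² − 4.78²) = 51.01 in^2
t_ext = A_cap·L/Q = 1.485 s
t_ret = A_ann·L/Q = 1.098 s
t_cycle = t_ext + t_ret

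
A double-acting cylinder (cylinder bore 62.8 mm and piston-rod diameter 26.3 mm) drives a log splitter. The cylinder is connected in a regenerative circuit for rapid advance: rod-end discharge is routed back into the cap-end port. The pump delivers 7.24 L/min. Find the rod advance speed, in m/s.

In regeneration the rod-end outflow joins the pump flow into the cap end, so the net volume the pump must supply per unit advance equals the rod cross-section area.
Rod cross-section A_rod = π/4 × (26.3 mm)² = 543.3 mm^2
v = Q_pump / A_rod

v ≈ 0.222 m/s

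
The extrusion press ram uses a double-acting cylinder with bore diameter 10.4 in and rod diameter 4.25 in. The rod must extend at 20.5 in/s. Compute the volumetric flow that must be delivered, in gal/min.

Cap-side area A_cap = π/4 × (10.4 in)² = 84.95 in^2
Q = A × v

Q ≈ 452 gal/min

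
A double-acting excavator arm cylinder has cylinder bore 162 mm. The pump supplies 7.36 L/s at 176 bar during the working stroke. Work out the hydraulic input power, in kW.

Hydraulic power = P × Q

W ≈ 130 kW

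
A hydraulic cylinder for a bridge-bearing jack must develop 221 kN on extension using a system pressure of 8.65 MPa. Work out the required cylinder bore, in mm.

Extension force acts on the full piston face: F = P × (π/4)D².
D = √(4F / (πP)) = √(4 × 221 kN / (π × 8.65 MPa))

D ≈ 180 mm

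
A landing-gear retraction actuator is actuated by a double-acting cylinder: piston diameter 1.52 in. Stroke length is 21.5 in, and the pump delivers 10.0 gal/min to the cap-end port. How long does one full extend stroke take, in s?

t ≈ 1.01 s

Cap-side area A_cap = π/4 × (1.52 in)² = 1.815 in^2
Swept volume V = A × L; t = V / Q = A·L / Q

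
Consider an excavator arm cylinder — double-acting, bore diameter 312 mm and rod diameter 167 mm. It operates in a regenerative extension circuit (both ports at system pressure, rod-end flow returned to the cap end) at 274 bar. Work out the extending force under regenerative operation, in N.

F ≈ 6.00e5 N

With equal pressure on both faces, forces on the annular region cancel; the net push is pressure × rod cross-section.
Rod cross-section A_rod = π/4 × (167 mm)² = 21900 mm^2
F = P × A_rod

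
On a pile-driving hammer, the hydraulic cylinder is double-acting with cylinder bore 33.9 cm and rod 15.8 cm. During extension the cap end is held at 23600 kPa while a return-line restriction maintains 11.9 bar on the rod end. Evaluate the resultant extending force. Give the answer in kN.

Cap-side area A_cap = π/4 × (33.9 cm)² = 902.6 cm^2
Rod-side annular area A_ann = π/4 × (33.9² − 15.8²) = 706.5 cm^2
Net thrust = P_cap·A_cap − P_rod·A_ann = 2130 kN − 84.08 kN

F ≈ 2050 kN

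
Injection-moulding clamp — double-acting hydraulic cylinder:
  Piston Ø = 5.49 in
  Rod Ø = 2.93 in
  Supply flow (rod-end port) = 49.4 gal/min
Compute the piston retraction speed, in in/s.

v ≈ 11.2 in/s

Rod-side annular area A_ann = π/4 × (5.49² − 2.93²) = 16.93 in^2
Flow into the rod-end port fills the annular volume.
v = Q / A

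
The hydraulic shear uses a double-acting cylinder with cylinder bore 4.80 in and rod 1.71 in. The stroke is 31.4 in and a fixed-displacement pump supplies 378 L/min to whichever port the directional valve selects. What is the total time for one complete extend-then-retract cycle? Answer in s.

t ≈ 2.77 s

Cap-side area A_cap = π/4 × (4.80 in)² = 18.10 in^2
Rod-side annular area A_ann = π/4 × (4.80² − 1.71²) = 15.80 in^2
t_ext = A_cap·L/Q = 1.478 s
t_ret = A_ann·L/Q = 1.290 s
t_cycle = t_ext + t_ret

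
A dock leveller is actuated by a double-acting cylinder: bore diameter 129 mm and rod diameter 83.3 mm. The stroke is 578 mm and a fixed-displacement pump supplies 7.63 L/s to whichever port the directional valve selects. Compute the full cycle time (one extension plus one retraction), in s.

t ≈ 1.57 s

Cap-side area A_cap = π/4 × (129 mm)² = 13070 mm^2
Rod-side annular area A_ann = π/4 × (129² − 83.3²) = 7620 mm^2
t_ext = A_cap·L/Q = 0.9901 s
t_ret = A_ann·L/Q = 0.5772 s
t_cycle = t_ext + t_ret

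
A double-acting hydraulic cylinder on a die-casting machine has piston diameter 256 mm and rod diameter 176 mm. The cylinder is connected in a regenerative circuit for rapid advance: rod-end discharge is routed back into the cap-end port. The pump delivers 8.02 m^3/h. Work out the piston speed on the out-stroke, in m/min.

In regeneration the rod-end outflow joins the pump flow into the cap end, so the net volume the pump must supply per unit advance equals the rod cross-section area.
Rod cross-section A_rod = π/4 × (176 mm)² = 24330 mm^2
v = Q_pump / A_rod

v ≈ 5.49 m/min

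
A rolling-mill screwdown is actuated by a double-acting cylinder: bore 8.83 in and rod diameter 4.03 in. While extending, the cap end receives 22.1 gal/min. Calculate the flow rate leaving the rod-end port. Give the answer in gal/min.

Cap-side area A_cap = π/4 × (8.83 in)² = 61.24 in^2
Rod-side annular area A_ann = π/4 × (8.83² − 4.03²) = 48.48 in^2
Piston speed v = Q_in/A_cap; rod-end outflow Q_out = v × A_ann = Q_in × A_ann/A_cap.

Q_out ≈ 17.5 gal/min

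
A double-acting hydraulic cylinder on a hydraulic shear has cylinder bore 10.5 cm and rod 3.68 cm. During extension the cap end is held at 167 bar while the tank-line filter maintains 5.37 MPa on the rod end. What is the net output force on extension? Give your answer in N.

Cap-side area A_cap = π/4 × (10.5 cm)² = 86.59 cm^2
Rod-side annular area A_ann = π/4 × (10.5² − 3.68²) = 75.95 cm^2
Net thrust = P_cap·A_cap − P_rod·A_ann = 1.446e5 N − 40790 N

F ≈ 1.04e5 N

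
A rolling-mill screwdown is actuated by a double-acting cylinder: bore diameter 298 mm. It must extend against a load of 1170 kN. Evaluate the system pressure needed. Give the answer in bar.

P ≈ 168 bar

Cap-side area A_cap = π/4 × (298 mm)² = 69750 mm^2
P = F / A = 1170 kN / A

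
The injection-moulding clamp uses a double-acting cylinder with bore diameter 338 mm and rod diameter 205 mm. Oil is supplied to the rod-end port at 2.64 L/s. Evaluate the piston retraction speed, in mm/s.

v ≈ 46.5 mm/s

Rod-side annular area A_ann = π/4 × (338² − 205²) = 56720 mm^2
Flow into the rod-end port fills the annular volume.
v = Q / A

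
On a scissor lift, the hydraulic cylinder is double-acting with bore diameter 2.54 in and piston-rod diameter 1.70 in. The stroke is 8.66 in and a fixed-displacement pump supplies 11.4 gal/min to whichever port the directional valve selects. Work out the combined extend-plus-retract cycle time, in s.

Cap-side area A_cap = π/4 × (2.54 in)² = 5.067 in^2
Rod-side annular area A_ann = π/4 × (2.54² − 1.70²) = 2.797 in^2
t_ext = A_cap·L/Q = 0.9998 s
t_ret = A_ann·L/Q = 0.5519 s
t_cycle = t_ext + t_ret

t ≈ 1.55 s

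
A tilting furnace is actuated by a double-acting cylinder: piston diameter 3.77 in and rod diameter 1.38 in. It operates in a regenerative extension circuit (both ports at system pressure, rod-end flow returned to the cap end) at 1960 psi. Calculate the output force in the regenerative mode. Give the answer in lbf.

F ≈ 2930 lbf

With equal pressure on both faces, forces on the annular region cancel; the net push is pressure × rod cross-section.
Rod cross-section A_rod = π/4 × (1.38 in)² = 1.496 in^2
F = P × A_rod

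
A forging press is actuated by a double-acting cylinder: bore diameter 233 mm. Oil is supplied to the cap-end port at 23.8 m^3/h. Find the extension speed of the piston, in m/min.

v ≈ 9.30 m/min

Cap-side area A_cap = π/4 × (233 mm)² = 42640 mm^2
v = Q / A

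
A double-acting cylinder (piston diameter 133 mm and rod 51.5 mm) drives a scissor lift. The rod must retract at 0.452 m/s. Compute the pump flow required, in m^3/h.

Q ≈ 19.2 m^3/h

Rod-side annular area A_ann = π/4 × (133² − 51.5²) = 11810 mm^2
Q = A × v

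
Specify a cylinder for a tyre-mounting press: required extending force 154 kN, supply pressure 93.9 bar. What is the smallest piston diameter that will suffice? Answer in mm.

D ≈ 145 mm

Extension force acts on the full piston face: F = P × (π/4)D².
D = √(4F / (πP)) = √(4 × 154 kN / (π × 93.9 bar))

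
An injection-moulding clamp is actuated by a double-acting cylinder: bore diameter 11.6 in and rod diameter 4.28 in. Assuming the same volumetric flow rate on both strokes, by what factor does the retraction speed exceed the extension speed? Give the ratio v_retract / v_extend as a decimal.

Cap-side area A_cap = π/4 × (11.6 in)² = 105.7 in^2
Rod-side annular area A_ann = π/4 × (11.6² − 4.28²) = 91.30 in^2
For equal Q, v ∝ 1/A, so v_ret/v_ext = A_cap/A_ann.

v_ret/v_ext ≈ 1.16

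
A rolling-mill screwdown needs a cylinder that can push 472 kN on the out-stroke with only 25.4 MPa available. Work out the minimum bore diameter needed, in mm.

Extension force acts on the full piston face: F = P × (π/4)D².
D = √(4F / (πP)) = √(4 × 472 kN / (π × 25.4 MPa))

D ≈ 154 mm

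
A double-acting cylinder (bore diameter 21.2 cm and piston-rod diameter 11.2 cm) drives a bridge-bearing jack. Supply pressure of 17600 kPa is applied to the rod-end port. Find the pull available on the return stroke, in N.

Rod-side annular area A_ann = π/4 × (21.2² − 11.2²) = 254.5 cm^2
On retraction the pressure acts on the annular area (bore minus rod).
F = P × A_ann

F ≈ 4.48e5 N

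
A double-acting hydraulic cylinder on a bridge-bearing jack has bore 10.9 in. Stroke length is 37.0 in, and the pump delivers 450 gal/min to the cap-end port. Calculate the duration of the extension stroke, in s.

t ≈ 1.99 s

Cap-side area A_cap = π/4 × (10.9 in)² = 93.31 in^2
Swept volume V = A × L; t = V / Q = A·L / Q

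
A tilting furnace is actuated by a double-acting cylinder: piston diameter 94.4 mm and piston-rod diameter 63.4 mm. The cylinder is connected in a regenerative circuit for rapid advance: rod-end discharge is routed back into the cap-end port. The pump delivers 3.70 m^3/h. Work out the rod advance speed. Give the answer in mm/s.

In regeneration the rod-end outflow joins the pump flow into the cap end, so the net volume the pump must supply per unit advance equals the rod cross-section area.
Rod cross-section A_rod = π/4 × (63.4 mm)² = 3157 mm^2
v = Q_pump / A_rod

v ≈ 326 mm/s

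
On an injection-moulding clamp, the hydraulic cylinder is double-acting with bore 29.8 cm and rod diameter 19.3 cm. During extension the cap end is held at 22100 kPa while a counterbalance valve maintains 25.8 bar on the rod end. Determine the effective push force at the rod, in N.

F ≈ 1.44e6 N

Cap-side area A_cap = π/4 × (29.8 cm)² = 697.5 cm^2
Rod-side annular area A_ann = π/4 × (29.8² − 19.3²) = 404.9 cm^2
Net thrust = P_cap·A_cap − P_rod·A_ann = 1.541e6 N − 1.045e5 N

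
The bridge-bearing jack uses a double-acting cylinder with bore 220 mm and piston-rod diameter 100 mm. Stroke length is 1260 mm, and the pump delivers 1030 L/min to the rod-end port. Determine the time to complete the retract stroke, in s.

t ≈ 2.21 s

Rod-side annular area A_ann = π/4 × (220² − 100²) = 30160 mm^2
Swept volume V = A × L; t = V / Q = A·L / Q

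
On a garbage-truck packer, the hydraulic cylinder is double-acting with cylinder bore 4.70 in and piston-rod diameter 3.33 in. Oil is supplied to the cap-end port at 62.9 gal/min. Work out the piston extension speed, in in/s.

Cap-side area A_cap = π/4 × (4.70 in)² = 17.35 in^2
v = Q / A

v ≈ 14.0 in/s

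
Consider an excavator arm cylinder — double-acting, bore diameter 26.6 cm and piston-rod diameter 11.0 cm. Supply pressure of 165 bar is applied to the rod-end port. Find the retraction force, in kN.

Rod-side annular area A_ann = π/4 × (26.6² − 11.0²) = 460.7 cm^2
On retraction the pressure acts on the annular area (bore minus rod).
F = P × A_ann

F ≈ 760 kN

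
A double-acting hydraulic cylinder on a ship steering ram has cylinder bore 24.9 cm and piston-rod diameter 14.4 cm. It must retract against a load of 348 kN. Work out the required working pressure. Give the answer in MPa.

P ≈ 10.7 MPa

Rod-side annular area A_ann = π/4 × (24.9² − 14.4²) = 324.1 cm^2
Retraction: pressure acts on the annular area.
P = F / A = 348 kN / A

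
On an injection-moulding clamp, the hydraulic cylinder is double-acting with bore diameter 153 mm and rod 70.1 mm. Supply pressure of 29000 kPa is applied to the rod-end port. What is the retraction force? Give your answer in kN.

F ≈ 421 kN

Rod-side annular area A_ann = π/4 × (153² − 70.1²) = 14530 mm^2
On retraction the pressure acts on the annular area (bore minus rod).
F = P × A_ann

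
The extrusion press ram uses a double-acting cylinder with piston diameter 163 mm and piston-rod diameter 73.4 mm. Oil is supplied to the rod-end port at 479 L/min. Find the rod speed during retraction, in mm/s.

v ≈ 480 mm/s

Rod-side annular area A_ann = π/4 × (163² − 73.4²) = 16640 mm^2
Flow into the rod-end port fills the annular volume.
v = Q / A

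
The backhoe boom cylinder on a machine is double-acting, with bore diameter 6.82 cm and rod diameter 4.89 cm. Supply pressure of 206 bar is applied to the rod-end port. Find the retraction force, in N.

Rod-side annular area A_ann = π/4 × (6.82² − 4.89²) = 17.75 cm^2
On retraction the pressure acts on the annular area (bore minus rod).
F = P × A_ann

F ≈ 36600 N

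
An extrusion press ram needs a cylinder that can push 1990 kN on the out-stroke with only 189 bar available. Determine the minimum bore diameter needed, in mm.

D ≈ 366 mm

Extension force acts on the full piston face: F = P × (π/4)D².
D = √(4F / (πP)) = √(4 × 1990 kN / (π × 189 bar))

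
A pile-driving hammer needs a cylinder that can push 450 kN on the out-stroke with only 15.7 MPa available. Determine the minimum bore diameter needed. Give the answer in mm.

D ≈ 191 mm

Extension force acts on the full piston face: F = P × (π/4)D².
D = √(4F / (πP)) = √(4 × 450 kN / (π × 15.7 MPa))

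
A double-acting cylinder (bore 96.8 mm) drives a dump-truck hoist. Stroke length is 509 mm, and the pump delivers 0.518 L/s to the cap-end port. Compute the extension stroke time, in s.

Cap-side area A_cap = π/4 × (96.8 mm)² = 7359 mm^2
Swept volume V = A × L; t = V / Q = A·L / Q

t ≈ 7.23 s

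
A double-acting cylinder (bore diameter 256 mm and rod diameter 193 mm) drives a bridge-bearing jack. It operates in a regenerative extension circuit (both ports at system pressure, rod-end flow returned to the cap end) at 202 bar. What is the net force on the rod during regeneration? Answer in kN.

With equal pressure on both faces, forces on the annular region cancel; the net push is pressure × rod cross-section.
Rod cross-section A_rod = π/4 × (193 mm)² = 29260 mm^2
F = P × A_rod

F ≈ 591 kN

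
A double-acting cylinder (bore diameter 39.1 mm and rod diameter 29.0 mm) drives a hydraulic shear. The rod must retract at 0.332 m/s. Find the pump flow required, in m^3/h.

Q ≈ 0.646 m^3/h

Rod-side annular area A_ann = π/4 × (39.1² − 29.0²) = 540.2 mm^2
Q = A × v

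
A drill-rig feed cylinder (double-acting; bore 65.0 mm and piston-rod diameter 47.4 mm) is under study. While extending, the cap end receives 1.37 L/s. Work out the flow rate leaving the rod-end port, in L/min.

Cap-side area A_cap = π/4 × (65.0 mm)² = 3318 mm^2
Rod-side annular area A_ann = π/4 × (65.0² − 47.4²) = 1554 mm^2
Piston speed v = Q_in/A_cap; rod-end outflow Q_out = v × A_ann = Q_in × A_ann/A_cap.

Q_out ≈ 38.5 L/min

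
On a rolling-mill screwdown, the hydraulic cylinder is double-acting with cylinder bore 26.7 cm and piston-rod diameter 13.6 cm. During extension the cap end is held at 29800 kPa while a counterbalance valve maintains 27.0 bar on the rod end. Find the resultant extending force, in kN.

Cap-side area A_cap = π/4 × (26.7 cm)² = 559.9 cm^2
Rod-side annular area A_ann = π/4 × (26.7² − 13.6²) = 414.6 cm^2
Net thrust = P_cap·A_cap − P_rod·A_ann = 1669 kN − 112.0 kN

F ≈ 1560 kN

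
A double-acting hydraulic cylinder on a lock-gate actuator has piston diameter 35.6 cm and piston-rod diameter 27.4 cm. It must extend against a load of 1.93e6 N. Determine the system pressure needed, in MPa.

Cap-side area A_cap = π/4 × (35.6 cm)² = 995.4 cm^2
P = F / A = 1.93e6 N / A

P ≈ 19.4 MPa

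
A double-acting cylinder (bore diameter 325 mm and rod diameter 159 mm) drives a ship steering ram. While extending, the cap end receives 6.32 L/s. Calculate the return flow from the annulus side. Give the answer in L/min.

Cap-side area A_cap = π/4 × (325 mm)² = 82960 mm^2
Rod-side annular area A_ann = π/4 × (325² − 159²) = 63100 mm^2
Piston speed v = Q_in/A_cap; rod-end outflow Q_out = v × A_ann = Q_in × A_ann/A_cap.

Q_out ≈ 288 L/min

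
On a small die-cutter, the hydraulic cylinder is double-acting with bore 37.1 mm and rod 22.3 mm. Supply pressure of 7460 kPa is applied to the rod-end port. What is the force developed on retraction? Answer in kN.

Rod-side annular area A_ann = π/4 × (37.1² − 22.3²) = 690.5 mm^2
On retraction the pressure acts on the annular area (bore minus rod).
F = P × A_ann

F ≈ 5.15 kN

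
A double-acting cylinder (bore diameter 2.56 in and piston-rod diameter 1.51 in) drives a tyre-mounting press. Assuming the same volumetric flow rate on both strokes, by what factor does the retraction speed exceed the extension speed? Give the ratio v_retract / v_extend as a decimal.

v_ret/v_ext ≈ 1.53

Cap-side area A_cap = π/4 × (2.56 in)² = 5.147 in^2
Rod-side annular area A_ann = π/4 × (2.56² − 1.51²) = 3.356 in^2
For equal Q, v ∝ 1/A, so v_ret/v_ext = A_cap/A_ann.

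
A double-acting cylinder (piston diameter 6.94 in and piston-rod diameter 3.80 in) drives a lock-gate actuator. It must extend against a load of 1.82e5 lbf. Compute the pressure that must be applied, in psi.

Cap-side area A_cap = π/4 × (6.94 in)² = 37.83 in^2
P = F / A = 1.82e5 lbf / A

P ≈ 4810 psi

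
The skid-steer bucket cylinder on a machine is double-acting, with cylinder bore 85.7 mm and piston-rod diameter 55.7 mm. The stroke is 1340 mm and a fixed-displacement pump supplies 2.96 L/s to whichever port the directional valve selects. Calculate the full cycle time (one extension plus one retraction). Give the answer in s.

Cap-side area A_cap = π/4 × (85.7 mm)² = 5768 mm^2
Rod-side annular area A_ann = π/4 × (85.7² − 55.7²) = 3332 mm^2
t_ext = A_cap·L/Q = 2.611 s
t_ret = A_ann·L/Q = 1.508 s
t_cycle = t_ext + t_ret

t ≈ 4.12 s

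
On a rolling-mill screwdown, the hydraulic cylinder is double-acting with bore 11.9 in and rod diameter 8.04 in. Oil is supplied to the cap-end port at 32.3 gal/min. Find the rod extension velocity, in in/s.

v ≈ 1.12 in/s

Cap-side area A_cap = π/4 × (11.9 in)² = 111.2 in^2
v = Q / A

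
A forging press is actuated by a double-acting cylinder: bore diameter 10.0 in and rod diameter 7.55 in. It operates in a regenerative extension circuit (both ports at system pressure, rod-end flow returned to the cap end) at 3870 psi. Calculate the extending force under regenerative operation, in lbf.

F ≈ 1.73e5 lbf

With equal pressure on both faces, forces on the annular region cancel; the net push is pressure × rod cross-section.
Rod cross-section A_rod = π/4 × (7.55 in)² = 44.77 in^2
F = P × A_rod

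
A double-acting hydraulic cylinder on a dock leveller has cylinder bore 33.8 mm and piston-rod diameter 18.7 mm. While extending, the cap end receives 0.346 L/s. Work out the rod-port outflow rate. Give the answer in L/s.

Q_out ≈ 0.240 L/s

Cap-side area A_cap = π/4 × (33.8 mm)² = 897.3 mm^2
Rod-side annular area A_ann = π/4 × (33.8² − 18.7²) = 622.6 mm^2
Piston speed v = Q_in/A_cap; rod-end outflow Q_out = v × A_ann = Q_in × A_ann/A_cap.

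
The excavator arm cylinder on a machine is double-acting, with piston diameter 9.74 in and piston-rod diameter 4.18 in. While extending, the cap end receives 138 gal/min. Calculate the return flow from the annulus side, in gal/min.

Q_out ≈ 113 gal/min

Cap-side area A_cap = π/4 × (9.74 in)² = 74.51 in^2
Rod-side annular area A_ann = π/4 × (9.74² − 4.18²) = 60.79 in^2
Piston speed v = Q_in/A_cap; rod-end outflow Q_out = v × A_ann = Q_in × A_ann/A_cap.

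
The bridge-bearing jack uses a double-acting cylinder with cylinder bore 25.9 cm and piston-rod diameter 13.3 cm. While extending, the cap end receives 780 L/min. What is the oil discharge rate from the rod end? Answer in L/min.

Q_out ≈ 574 L/min

Cap-side area A_cap = π/4 × (25.9 cm)² = 526.9 cm^2
Rod-side annular area A_ann = π/4 × (25.9² − 13.3²) = 387.9 cm^2
Piston speed v = Q_in/A_cap; rod-end outflow Q_out = v × A_ann = Q_in × A_ann/A_cap.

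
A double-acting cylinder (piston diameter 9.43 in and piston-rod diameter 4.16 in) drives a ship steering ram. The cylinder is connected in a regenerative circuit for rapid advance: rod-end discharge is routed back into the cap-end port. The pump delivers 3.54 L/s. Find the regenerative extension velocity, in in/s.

v ≈ 15.9 in/s

In regeneration the rod-end outflow joins the pump flow into the cap end, so the net volume the pump must supply per unit advance equals the rod cross-section area.
Rod cross-section A_rod = π/4 × (4.16 in)² = 13.59 in^2
v = Q_pump / A_rod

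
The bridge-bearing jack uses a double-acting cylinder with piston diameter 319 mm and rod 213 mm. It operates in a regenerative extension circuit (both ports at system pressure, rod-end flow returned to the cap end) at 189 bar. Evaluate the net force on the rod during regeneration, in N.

With equal pressure on both faces, forces on the annular region cancel; the net push is pressure × rod cross-section.
Rod cross-section A_rod = π/4 × (213 mm)² = 35630 mm^2
F = P × A_rod

F ≈ 6.73e5 N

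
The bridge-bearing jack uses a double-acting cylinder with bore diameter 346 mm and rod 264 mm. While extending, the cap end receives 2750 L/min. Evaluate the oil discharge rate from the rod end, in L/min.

Cap-side area A_cap = π/4 × (346 mm)² = 94020 mm^2
Rod-side annular area A_ann = π/4 × (346² − 264²) = 39290 mm^2
Piston speed v = Q_in/A_cap; rod-end outflow Q_out = v × A_ann = Q_in × A_ann/A_cap.

Q_out ≈ 1150 L/min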